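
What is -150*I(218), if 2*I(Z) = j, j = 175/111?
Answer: -4375/37 ≈ -118.24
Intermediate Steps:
j = 175/111 (j = 175*(1/111) = 175/111 ≈ 1.5766)
I(Z) = 175/222 (I(Z) = (½)*(175/111) = 175/222)
-150*I(218) = -150*175/222 = -4375/37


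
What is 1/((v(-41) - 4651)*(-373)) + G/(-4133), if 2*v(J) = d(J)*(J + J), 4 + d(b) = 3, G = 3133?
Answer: -5387283357/7106817490 ≈ -0.75804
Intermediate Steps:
d(b) = -1 (d(b) = -4 + 3 = -1)
v(J) = -J (v(J) = (-(J + J))/2 = (-2*J)/2 = -J)
1/((v(-41) - 4651)*(-373)) + G/(-4133) = 1/(-1*(-41) - 4651*(-373)) + 3133/(-4133) = -1/373/(41 - 4651) + 3133*(-1/4133) = -1/373/(-4610) - 3133/4133 = -1/4610*(-1/373) - 3133/4133 = 1/1719530 - 3133/4133 = -5387283357/7106817490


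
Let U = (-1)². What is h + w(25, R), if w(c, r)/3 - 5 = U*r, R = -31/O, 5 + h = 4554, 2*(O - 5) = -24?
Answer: 32041/7 ≈ 4577.3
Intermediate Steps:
O = -7 (O = 5 + (½)*(-24) = 5 - 12 = -7)
h = 4549 (h = -5 + 4554 = 4549)
U = 1
R = 31/7 (R = -31/(-7) = -31*(-⅐) = 31/7 ≈ 4.4286)
w(c, r) = 15 + 3*r (w(c, r) = 15 + 3*(1*r) = 15 + 3*r)
h + w(25, R) = 4549 + (15 + 3*(31/7)) = 4549 + (15 + 93/7) = 4549 + 198/7 = 32041/7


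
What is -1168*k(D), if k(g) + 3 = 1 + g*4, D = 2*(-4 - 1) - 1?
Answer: 53728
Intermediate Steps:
D = -11 (D = 2*(-5) - 1 = -10 - 1 = -11)
k(g) = -2 + 4*g (k(g) = -3 + (1 + g*4) = -3 + (1 + 4*g) = -2 + 4*g)
-1168*k(D) = -1168*(-2 + 4*(-11)) = -1168*(-2 - 44) = -1168*(-46) = 53728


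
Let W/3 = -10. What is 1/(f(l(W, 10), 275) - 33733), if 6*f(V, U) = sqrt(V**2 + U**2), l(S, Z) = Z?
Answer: -1214388/40964874679 - 30*sqrt(3029)/40964874679 ≈ -2.9685e-5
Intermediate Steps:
W = -30 (W = 3*(-10) = -30)
f(V, U) = sqrt(U**2 + V**2)/6 (f(V, U) = sqrt(V**2 + U**2)/6 = sqrt(U**2 + V**2)/6)
1/(f(l(W, 10), 275) - 33733) = 1/(sqrt(275**2 + 10**2)/6 - 33733) = 1/(sqrt(75625 + 100)/6 - 33733) = 1/(sqrt(75725)/6 - 33733) = 1/((5*sqrt(3029))/6 - 33733) = 1/(5*sqrt(3029)/6 - 33733) = 1/(-33733 + 5*sqrt(3029)/6)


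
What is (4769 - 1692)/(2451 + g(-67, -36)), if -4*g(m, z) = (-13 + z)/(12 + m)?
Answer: 676940/539171 ≈ 1.2555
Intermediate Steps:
g(m, z) = -(-13 + z)/(4*(12 + m))
(4769 - 1692)/(2451 + g(-67, -36)) = (4769 - 1692)/(2451 + (13 - 1*(-36))/(4*(12 - 67))) = 3077/(2451 + (1/4)*(13 + 36)/(-55)) = 3077/(2451 + (1/4)*(-1/55)*49) = 3077/(2451 - 49/220) = 3077/(539171/220) = 3077*(220/539171) = 676940/539171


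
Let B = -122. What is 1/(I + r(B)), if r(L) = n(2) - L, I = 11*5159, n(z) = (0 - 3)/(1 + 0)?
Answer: 1/56868 ≈ 1.7585e-5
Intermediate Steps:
n(z) = -3 (n(z) = -3/1 = -3*1 = -3)
I = 56749
r(L) = -3 - L
1/(I + r(B)) = 1/(56749 + (-3 - 1*(-122))) = 1/(56749 + (-3 + 122)) = 1/(56749 + 119) = 1/56868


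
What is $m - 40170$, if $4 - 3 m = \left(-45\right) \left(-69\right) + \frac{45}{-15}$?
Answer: $- \frac{123608}{3} \approx -41203.0$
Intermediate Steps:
$m = - \frac{3098}{3}$ ($m = \frac{4}{3} - \frac{\left(-45\right) \left(-69\right) + \frac{45}{-15}}{3} = \frac{4}{3} - \frac{3105 + 45 \left(- \frac{1}{15}\right)}{3} = \frac{4}{3} - \frac{3105 - 3}{3} = \frac{4}{3} - 1034 = - \frac{3098}{3} \approx -1032.7$)
$m - 40170 = - \frac{3098}{3} - 40170 = - \frac{123608}{3}$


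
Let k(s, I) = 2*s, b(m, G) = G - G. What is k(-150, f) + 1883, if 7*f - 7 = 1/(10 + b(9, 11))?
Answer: 1583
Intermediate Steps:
b(m, G) = 0
f = 71/70 (f = 1 + 1/(7*(10 + 0)) = 1 + (⅐)/10 = 1 + (⅐)*(⅒) = 1 + 1/70 = 71/70 ≈ 1.0143)
k(-150, f) + 1883 = 2*(-150) + 1883 = -300 + 1883 = 1583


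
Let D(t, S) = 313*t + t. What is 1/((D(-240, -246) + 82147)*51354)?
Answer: 1/348539598 ≈ 2.8691e-9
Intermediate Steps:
D(t, S) = 314*t
1/((D(-240, -246) + 82147)*51354) = 1/((314*(-240) + 82147)*51354) = (1/51354)/(-75360 + 82147) = (1/51354)/6787 = (1/6787)*(1/51354) = 1/348539598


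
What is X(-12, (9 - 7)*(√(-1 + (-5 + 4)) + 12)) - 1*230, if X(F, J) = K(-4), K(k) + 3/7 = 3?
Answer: -1592/7 ≈ -227.43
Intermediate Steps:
K(k) = 18/7 (K(k) = -3/7 + 3 = 18/7)
X(F, J) = 18/7
X(-12, (9 - 7)*(√(-1 + (-5 + 4)) + 12)) - 1*230 = 18/7 - 1*230 = 18/7 - 230 = -1592/7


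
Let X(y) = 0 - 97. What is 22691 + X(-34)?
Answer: 22594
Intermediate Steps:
X(y) = -97
22691 + X(-34) = 22691 - 97 = 22594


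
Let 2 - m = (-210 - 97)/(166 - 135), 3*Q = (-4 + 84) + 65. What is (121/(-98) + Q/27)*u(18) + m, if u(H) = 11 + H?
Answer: 6892813/246078 ≈ 28.011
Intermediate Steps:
Q = 145/3 (Q = ((-4 + 84) + 65)/3 = (80 + 65)/3 = (1/3)*145 = 145/3 ≈ 48.333)
m = 369/31 (m = 2 - (-210 - 97)/(166 - 135) = 2 - (-307)/31 = 2 - 1*(-307/31) = 2 + 307/31 = 369/31 ≈ 11.903)
(121/(-98) + Q/27)*u(18) + m = (121/(-98) + (145/3)/27)*(11 + 18) + 369/31 = (121*(-1/98) + (145/3)*(1/27))*29 + 369/31 = (-121/98 + 145/81)*29 + 369/31 = (4409/7938)*29 + 369/31 = 127861/7938 + 369/31 = 6892813/246078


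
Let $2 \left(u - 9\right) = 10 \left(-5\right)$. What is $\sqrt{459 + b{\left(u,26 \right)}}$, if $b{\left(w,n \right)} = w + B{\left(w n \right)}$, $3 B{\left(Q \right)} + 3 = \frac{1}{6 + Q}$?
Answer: $\frac{\sqrt{668700570}}{1230} \approx 21.024$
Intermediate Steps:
$u = -16$ ($u = 9 + \frac{10 \left(-5\right)}{2} = 9 + \frac{1}{2} \left(-50\right) = 9 - 25 = -16$)
$B{\left(Q \right)} = -1 + \frac{1}{3 \left(6 + Q\right)}$
$b{\left(w,n \right)} = w + \frac{- \frac{17}{3} - n w}{6 + n w}$ ($b{\left(w,n \right)} = w + \frac{- \frac{17}{3} - w n}{6 + w n} = w + \frac{- \frac{17}{3} - n w}{6 + n w}$)
$\sqrt{459 + b{\left(u,26 \right)}} = \sqrt{459 + \frac{- \frac{17}{3} - 16 \left(6 + 26 \left(-16\right)\right) - 26 \left(-16\right)}{6 + 26 \left(-16\right)}} = \sqrt{459 + \frac{- \frac{17}{3} - 16 \left(6 - 416\right) + 416}{6 - 416}} = \sqrt{459 + \frac{- \frac{17}{3} - -6560 + 416}{-410}} = \sqrt{459 - \frac{- \frac{17}{3} + 6560 + 416}{410}} = \sqrt{459 - \frac{20911}{1230}} = \sqrt{\frac{543659}{1230}} = \frac{\sqrt{668700570}}{1230}$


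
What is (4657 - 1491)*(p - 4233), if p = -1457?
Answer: -18014540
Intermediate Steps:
(4657 - 1491)*(p - 4233) = (4657 - 1491)*(-1457 - 4233) = 3166*(-5690) = -18014540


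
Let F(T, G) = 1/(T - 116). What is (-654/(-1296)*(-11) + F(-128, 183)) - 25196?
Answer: -332055689/13176 ≈ -25202.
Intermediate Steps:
F(T, G) = 1/(-116 + T)
(-654/(-1296)*(-11) + F(-128, 183)) - 25196 = (-654/(-1296)*(-11) + 1/(-116 - 128)) - 25196 = (-654*(-1/1296)*(-11) + 1/(-244)) - 25196 = ((109/216)*(-11) - 1/244) - 25196 = (-1199/216 - 1/244) - 25196 = -73193/13176 - 25196 = -332055689/13176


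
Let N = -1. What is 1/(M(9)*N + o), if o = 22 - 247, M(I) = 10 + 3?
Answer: -1/238 ≈ -0.0042017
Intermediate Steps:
M(I) = 13
o = -225
1/(M(9)*N + o) = 1/(13*(-1) - 225) = 1/(-13 - 225) = 1/(-238) = -1/238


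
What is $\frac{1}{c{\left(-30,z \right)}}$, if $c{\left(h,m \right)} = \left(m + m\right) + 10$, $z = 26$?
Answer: $\frac{1}{62} \approx 0.016129$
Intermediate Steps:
$c{\left(h,m \right)} = 10 + 2 m$ ($c{\left(h,m \right)} = 2 m + 10 = 10 + 2 m$)
$\frac{1}{c{\left(-30,z \right)}} = \frac{1}{10 + 2 \cdot 26} = \frac{1}{10 + 52} = \frac{1}{62}$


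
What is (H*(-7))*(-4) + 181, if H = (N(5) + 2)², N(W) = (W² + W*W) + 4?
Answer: 87989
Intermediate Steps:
N(W) = 4 + 2*W² (N(W) = (W² + W²) + 4 = 2*W² + 4 = 4 + 2*W²)
H = 3136 (H = ((4 + 2*5²) + 2)² = ((4 + 2*25) + 2)² = ((4 + 50) + 2)² = (54 + 2)² = 56² = 3136)
(H*(-7))*(-4) + 181 = (3136*(-7))*(-4) + 181 = -21952*(-4) + 181 = 87808 + 181 = 87989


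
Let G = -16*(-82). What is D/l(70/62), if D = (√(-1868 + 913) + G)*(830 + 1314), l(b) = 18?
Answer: 1406464/9 + 1072*I*√955/9 ≈ 1.5627e+5 + 3680.9*I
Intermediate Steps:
G = 1312
D = 2812928 + 2144*I*√955 (D = (√(-1868 + 913) + 1312)*(830 + 1314) = (√(-955) + 1312)*2144 = (I*√955 + 1312)*2144 = (1312 + I*√955)*2144 = 2812928 + 2144*I*√955 ≈ 2.8129e+6 + 66256.0*I)
D/l(70/62) = (2812928 + 2144*I*√955)/18 = (2812928 + 2144*I*√955)*(1/18) = 1406464/9 + 1072*I*√955/9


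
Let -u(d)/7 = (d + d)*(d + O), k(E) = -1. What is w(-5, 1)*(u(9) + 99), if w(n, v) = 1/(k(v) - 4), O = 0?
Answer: 207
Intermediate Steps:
w(n, v) = -1/5 (w(n, v) = 1/(-1 - 4) = 1/(-5) = -1/5)
u(d) = -14*d**2 (u(d) = -7*(d + d)*(d + 0) = -7*2*d*d = -14*d**2)
w(-5, 1)*(u(9) + 99) = -(-14*9**2 + 99)/5 = -(-14*81 + 99)/5 = -(-1134 + 99)/5 = -1/5*(-1035) = 207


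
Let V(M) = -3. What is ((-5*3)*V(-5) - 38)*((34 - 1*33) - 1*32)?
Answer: -217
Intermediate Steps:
((-5*3)*V(-5) - 38)*((34 - 1*33) - 1*32) = (-5*3*(-3) - 38)*((34 - 1*33) - 1*32) = (-15*(-3) - 38)*((34 - 33) - 32) = (45 - 38)*(1 - 32) = 7*(-31) = -217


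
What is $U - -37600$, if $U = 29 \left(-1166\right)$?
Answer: $3786$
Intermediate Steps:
$U = -33814$
$U - -37600 = -33814 - -37600 = -33814 + 37600 = 3786$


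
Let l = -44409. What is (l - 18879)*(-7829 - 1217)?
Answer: 572503248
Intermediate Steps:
(l - 18879)*(-7829 - 1217) = (-44409 - 18879)*(-7829 - 1217) = -63288*(-9046) = 572503248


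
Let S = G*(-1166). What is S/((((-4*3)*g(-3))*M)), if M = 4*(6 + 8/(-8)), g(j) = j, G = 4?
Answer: -583/90 ≈ -6.4778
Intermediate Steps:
M = 20 (M = 4*(6 + 8*(-⅛)) = 4*(6 - 1) = 4*5 = 20)
S = -4664 (S = 4*(-1166) = -4664)
S/((((-4*3)*g(-3))*M)) = -4664/((-4*3*(-3))*20) = -4664/(-12*(-3)*20) = -4664/(36*20) = -4664/720 = -4664*1/720 = -583/90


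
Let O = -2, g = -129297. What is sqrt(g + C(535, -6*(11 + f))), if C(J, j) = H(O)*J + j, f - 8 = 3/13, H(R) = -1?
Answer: 2*I*sqrt(5490277)/13 ≈ 360.48*I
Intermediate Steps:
f = 107/13 (f = 8 + 3/13 = 107/13 ≈ 8.2308)
C(J, j) = j - J (C(J, j) = -J + j = j - J)
sqrt(g + C(535, -6*(11 + f))) = sqrt(-129297 + (-6*(11 + 107/13) - 1*535)) = sqrt(-129297 + (-6*250/13 - 535)) = sqrt(-129297 + (-1500/13 - 535)) = sqrt(-129297 - 8455/13) = sqrt(-1689316/13) = 2*I*sqrt(5490277)/13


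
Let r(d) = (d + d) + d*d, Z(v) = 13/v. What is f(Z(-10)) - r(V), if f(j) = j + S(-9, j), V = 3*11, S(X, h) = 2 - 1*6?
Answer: -11603/10 ≈ -1160.3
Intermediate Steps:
S(X, h) = -4 (S(X, h) = 2 - 6 = -4)
V = 33
f(j) = -4 + j (f(j) = j - 4 = -4 + j)
r(d) = d² + 2*d (r(d) = 2*d + d² = d² + 2*d)
f(Z(-10)) - r(V) = (-4 + 13/(-10)) - 33*(2 + 33) = (-4 + 13*(-⅒)) - 33*35 = (-4 - 13/10) - 1*1155 = -53/10 - 1155 = -11603/10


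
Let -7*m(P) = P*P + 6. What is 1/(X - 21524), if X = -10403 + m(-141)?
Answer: -1/34768 ≈ -2.8762e-5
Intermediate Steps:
m(P) = -6/7 - P**2/7 (m(P) = -(P*P + 6)/7 = -(P**2 + 6)/7 = -(6 + P**2)/7 = -6/7 - P**2/7)
X = -13244 (X = -10403 + (-6/7 - 1/7*(-141)**2) = -10403 + (-6/7 - 1/7*19881) = -10403 + (-6/7 - 19881/7) = -10403 - 2841 = -13244)
1/(X - 21524) = 1/(-13244 - 21524) = 1/(-34768) = -1/34768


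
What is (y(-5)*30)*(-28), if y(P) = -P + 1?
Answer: -5040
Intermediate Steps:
y(P) = 1 - P
(y(-5)*30)*(-28) = ((1 - 1*(-5))*30)*(-28) = ((1 + 5)*30)*(-28) = (6*30)*(-28) = 180*(-28) = -5040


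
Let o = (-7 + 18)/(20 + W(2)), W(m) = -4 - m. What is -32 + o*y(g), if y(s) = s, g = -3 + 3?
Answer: -32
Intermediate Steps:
g = 0
o = 11/14 (o = (-7 + 18)/(20 + (-4 - 1*2)) = 11/(20 + (-4 - 2)) = 11/(20 - 6) = 11/14 ≈ 0.78571)
-32 + o*y(g) = -32 + (11/14)*0 = -32 + 0 = -32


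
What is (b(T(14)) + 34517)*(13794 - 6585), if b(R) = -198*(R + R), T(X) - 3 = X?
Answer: 200302065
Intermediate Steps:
T(X) = 3 + X
b(R) = -396*R
(b(T(14)) + 34517)*(13794 - 6585) = (-396*(3 + 14) + 34517)*(13794 - 6585) = (-396*17 + 34517)*7209 = (-6732 + 34517)*7209 = 27785*7209 = 200302065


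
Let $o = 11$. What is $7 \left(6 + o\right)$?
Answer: $119$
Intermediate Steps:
$7 \left(6 + o\right) = 7 \left(6 + 11\right) = 7 \cdot 17 = 119$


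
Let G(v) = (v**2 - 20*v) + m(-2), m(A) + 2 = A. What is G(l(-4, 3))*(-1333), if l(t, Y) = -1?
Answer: -22661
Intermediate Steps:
m(A) = -2 + A
G(v) = -4 + v**2 - 20*v (G(v) = (v**2 - 20*v) + (-2 - 2) = (v**2 - 20*v) - 4 = -4 + v**2 - 20*v)
G(l(-4, 3))*(-1333) = (-4 + (-1)**2 - 20*(-1))*(-1333) = (-4 + 1 + 20)*(-1333) = 17*(-1333) = -22661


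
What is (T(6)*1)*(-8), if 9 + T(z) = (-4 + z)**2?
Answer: 40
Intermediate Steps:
T(z) = -9 + (-4 + z)**2
(T(6)*1)*(-8) = ((-9 + (-4 + 6)**2)*1)*(-8) = ((-9 + 2**2)*1)*(-8) = ((-9 + 4)*1)*(-8) = -5*1*(-8) = -5*(-8) = 40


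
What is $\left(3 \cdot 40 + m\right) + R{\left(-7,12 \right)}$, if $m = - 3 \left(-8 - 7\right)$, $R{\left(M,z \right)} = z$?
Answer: $177$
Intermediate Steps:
$m = 45$ ($m = \left(-3\right) \left(-15\right) = 45$)
$\left(3 \cdot 40 + m\right) + R{\left(-7,12 \right)} = \left(3 \cdot 40 + 45\right) + 12 = \left(120 + 45\right) + 12 = 165 + 12 = 177$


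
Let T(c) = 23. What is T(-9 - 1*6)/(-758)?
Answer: -23/758 ≈ -0.030343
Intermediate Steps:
T(-9 - 1*6)/(-758) = 23/(-758) = 23*(-1/758) = -23/758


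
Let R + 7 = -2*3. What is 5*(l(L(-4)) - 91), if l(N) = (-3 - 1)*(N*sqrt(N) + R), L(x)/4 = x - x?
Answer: -195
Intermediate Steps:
L(x) = 0 (L(x) = 4*(x - x) = 4*0 = 0)
R = -13 (R = -7 - 2*3 = -7 - 6 = -13)
l(N) = 52 - 4*N**(3/2) (l(N) = (-3 - 1)*(N*sqrt(N) - 13) = -4*(N**(3/2) - 13) = -4*(-13 + N**(3/2)) = 52 - 4*N**(3/2))
5*(l(L(-4)) - 91) = 5*((52 - 4*0**(3/2)) - 91) = 5*((52 - 4*0) - 91) = 5*((52 + 0) - 91) = 5*(52 - 91) = 5*(-39) = -195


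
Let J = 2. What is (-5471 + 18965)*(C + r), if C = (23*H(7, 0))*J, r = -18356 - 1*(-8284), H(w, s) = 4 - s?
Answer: -133428672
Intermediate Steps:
r = -10072 (r = -18356 + 8284 = -10072)
C = 184 (C = (23*(4 - 1*0))*2 = (23*(4 + 0))*2 = (23*4)*2 = 92*2 = 184)
(-5471 + 18965)*(C + r) = (-5471 + 18965)*(184 - 10072) = 13494*(-9888) = -133428672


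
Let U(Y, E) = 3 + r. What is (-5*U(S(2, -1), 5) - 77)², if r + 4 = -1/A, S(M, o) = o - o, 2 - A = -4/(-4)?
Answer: 4489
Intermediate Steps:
A = 1 (A = 2 - (-4)/(-4) = 2 - (-4)*(-1)/4 = 2 - 1*1 = 2 - 1 = 1)
S(M, o) = 0
r = -5 (r = -4 - 1/1 = -4 - 1*1 = -4 - 1 = -5)
U(Y, E) = -2 (U(Y, E) = 3 - 5 = -2)
(-5*U(S(2, -1), 5) - 77)² = (-5*(-2) - 77)² = (10 - 77)² = (-67)² = 4489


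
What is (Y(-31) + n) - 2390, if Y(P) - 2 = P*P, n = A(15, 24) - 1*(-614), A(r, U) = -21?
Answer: -834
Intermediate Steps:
n = 593 (n = -21 - 1*(-614) = -21 + 614 = 593)
Y(P) = 2 + P² (Y(P) = 2 + P*P = 2 + P²)
(Y(-31) + n) - 2390 = ((2 + (-31)²) + 593) - 2390 = ((2 + 961) + 593) - 2390 = (963 + 593) - 2390 = 1556 - 2390 = -834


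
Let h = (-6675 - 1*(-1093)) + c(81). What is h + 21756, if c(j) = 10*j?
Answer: 16984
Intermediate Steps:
h = -4772 (h = (-6675 - 1*(-1093)) + 10*81 = (-6675 + 1093) + 810 = -5582 + 810 = -4772)
h + 21756 = -4772 + 21756 = 16984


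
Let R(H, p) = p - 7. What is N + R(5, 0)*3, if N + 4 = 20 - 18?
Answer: -23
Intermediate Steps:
N = -2 (N = -4 + (20 - 18) = -4 + 2 = -2)
R(H, p) = -7 + p
N + R(5, 0)*3 = -2 + (-7 + 0)*3 = -2 - 7*3 = -2 - 21 = -23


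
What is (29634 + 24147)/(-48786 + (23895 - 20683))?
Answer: -53781/45574 ≈ -1.1801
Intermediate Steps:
(29634 + 24147)/(-48786 + (23895 - 20683)) = 53781/(-48786 + 3212) = 53781/(-45574) = 53781*(-1/45574) = -53781/45574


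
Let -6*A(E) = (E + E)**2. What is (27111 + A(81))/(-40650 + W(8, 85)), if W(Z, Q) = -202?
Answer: -22737/40852 ≈ -0.55657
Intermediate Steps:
A(E) = -2*E**2/3 (A(E) = -(E + E)**2/6 = -4*E**2/6 = -2*E**2/3)
(27111 + A(81))/(-40650 + W(8, 85)) = (27111 - 2/3*81**2)/(-40650 - 202) = (27111 - 2/3*6561)/(-40852) = (27111 - 4374)*(-1/40852) = 22737*(-1/40852) = -22737/40852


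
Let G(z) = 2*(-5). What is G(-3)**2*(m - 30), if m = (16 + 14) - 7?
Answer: -700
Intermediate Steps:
G(z) = -10
m = 23 (m = 30 - 7 = 23)
G(-3)**2*(m - 30) = (-10)**2*(23 - 30) = 100*(-7) = -700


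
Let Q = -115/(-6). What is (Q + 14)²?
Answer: 39601/36 ≈ 1100.0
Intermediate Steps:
Q = 115/6 (Q = -115*(-⅙) = 115/6 ≈ 19.167)
(Q + 14)² = (115/6 + 14)² = (199/6)² = 39601/36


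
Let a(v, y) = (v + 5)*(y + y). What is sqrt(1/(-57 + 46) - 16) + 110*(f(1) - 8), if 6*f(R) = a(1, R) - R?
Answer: -2035/3 + I*sqrt(1947)/11 ≈ -678.33 + 4.0113*I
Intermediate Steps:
a(v, y) = 2*y*(5 + v) (a(v, y) = (5 + v)*(2*y) = 2*y*(5 + v))
f(R) = 11*R/6 (f(R) = (2*R*(5 + 1) - R)/6 = (2*R*6 - R)/6 = (12*R - R)/6 = (11*R)/6 = 11*R/6)
sqrt(1/(-57 + 46) - 16) + 110*(f(1) - 8) = sqrt(1/(-57 + 46) - 16) + 110*((11/6)*1 - 8) = sqrt(1/(-11) - 16) + 110*(11/6 - 8) = sqrt(-1/11 - 16) + 110*(-37/6) = sqrt(-177/11) - 2035/3 = I*sqrt(1947)/11 - 2035/3 = -2035/3 + I*sqrt(1947)/11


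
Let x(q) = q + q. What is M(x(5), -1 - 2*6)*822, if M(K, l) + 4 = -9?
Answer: -10686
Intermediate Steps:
x(q) = 2*q
M(K, l) = -13 (M(K, l) = -4 - 9 = -13)
M(x(5), -1 - 2*6)*822 = -13*822 = -10686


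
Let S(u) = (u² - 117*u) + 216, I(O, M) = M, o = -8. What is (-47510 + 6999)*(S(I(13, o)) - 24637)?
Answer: 948808131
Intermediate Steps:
S(u) = 216 + u² - 117*u
(-47510 + 6999)*(S(I(13, o)) - 24637) = (-47510 + 6999)*((216 + (-8)² - 117*(-8)) - 24637) = -40511*((216 + 64 + 936) - 24637) = -40511*(1216 - 24637) = -40511*(-23421) = 948808131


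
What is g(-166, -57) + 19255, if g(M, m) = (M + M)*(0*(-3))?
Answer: 19255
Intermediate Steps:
g(M, m) = 0 (g(M, m) = (2*M)*0 = 0)
g(-166, -57) + 19255 = 0 + 19255 = 19255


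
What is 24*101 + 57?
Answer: 2481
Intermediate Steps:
24*101 + 57 = 2424 + 57 = 2481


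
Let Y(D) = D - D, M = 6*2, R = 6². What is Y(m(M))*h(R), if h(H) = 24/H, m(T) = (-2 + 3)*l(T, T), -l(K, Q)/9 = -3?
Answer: 0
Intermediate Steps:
R = 36
l(K, Q) = 27 (l(K, Q) = -9*(-3) = 27)
M = 12
m(T) = 27 (m(T) = (-2 + 3)*27 = 1*27 = 27)
Y(D) = 0
Y(m(M))*h(R) = 0*(24/36) = 0*(24*(1/36)) = 0*(⅔) = 0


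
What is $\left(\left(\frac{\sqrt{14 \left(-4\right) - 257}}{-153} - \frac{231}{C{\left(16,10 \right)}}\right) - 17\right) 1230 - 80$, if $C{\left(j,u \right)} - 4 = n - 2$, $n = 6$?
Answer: $- \frac{226025}{4} - \frac{410 i \sqrt{313}}{51} \approx -56506.0 - 142.23 i$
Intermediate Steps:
$C{\left(j,u \right)} = 8$ ($C{\left(j,u \right)} = 4 + \left(6 - 2\right) = 4 + 4 = 8$)
$\left(\left(\frac{\sqrt{14 \left(-4\right) - 257}}{-153} - \frac{231}{C{\left(16,10 \right)}}\right) - 17\right) 1230 - 80 = \left(\left(\frac{\sqrt{14 \left(-4\right) - 257}}{-153} - \frac{231}{8}\right) - 17\right) 1230 - 80 = \left(\left(\sqrt{-56 - 257} \left(- \frac{1}{153}\right) - \frac{231}{8}\right) - 17\right) 1230 - 80 = \left(\left(\sqrt{-313} \left(- \frac{1}{153}\right) - \frac{231}{8}\right) - 17\right) 1230 - 80 = \left(\left(i \sqrt{313} \left(- \frac{1}{153}\right) - \frac{231}{8}\right) - 17\right) 1230 - 80 = \left(\left(- \frac{i \sqrt{313}}{153} - \frac{231}{8}\right) - 17\right) 1230 - 80 = \left(\left(- \frac{231}{8} - \frac{i \sqrt{313}}{153}\right) - 17\right) 1230 - 80 = \left(- \frac{367}{8} - \frac{i \sqrt{313}}{153}\right) 1230 - 80 = \left(- \frac{225705}{4} - \frac{410 i \sqrt{313}}{51}\right) - 80 = - \frac{226025}{4} - \frac{410 i \sqrt{313}}{51}$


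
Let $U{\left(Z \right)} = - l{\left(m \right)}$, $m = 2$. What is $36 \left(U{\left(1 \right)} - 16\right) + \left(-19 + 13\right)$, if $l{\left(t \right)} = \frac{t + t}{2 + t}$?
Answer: $-618$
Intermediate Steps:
$l{\left(t \right)} = \frac{2 t}{2 + t}$
$U{\left(Z \right)} = -1$ ($U{\left(Z \right)} = - \frac{2 \cdot 2}{2 + 2} = - \frac{2 \cdot 2}{4} = \left(-1\right) 1 = -1$)
$36 \left(U{\left(1 \right)} - 16\right) + \left(-19 + 13\right) = 36 \left(-1 - 16\right) + \left(-19 + 13\right) = 36 \left(-17\right) - 6 = -612 - 6 = -618$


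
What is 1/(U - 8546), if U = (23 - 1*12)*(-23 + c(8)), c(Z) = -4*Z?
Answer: -1/9151 ≈ -0.00010928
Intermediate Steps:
U = -605 (U = (23 - 1*12)*(-23 - 4*8) = (23 - 12)*(-23 - 32) = 11*(-55) = -605)
1/(U - 8546) = 1/(-605 - 8546) = 1/(-9151) = -1/9151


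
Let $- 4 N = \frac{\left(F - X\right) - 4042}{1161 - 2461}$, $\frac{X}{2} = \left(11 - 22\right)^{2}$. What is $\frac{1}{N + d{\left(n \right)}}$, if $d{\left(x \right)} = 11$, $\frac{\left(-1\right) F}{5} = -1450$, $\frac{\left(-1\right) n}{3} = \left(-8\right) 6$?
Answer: $\frac{2600}{30083} \approx 0.086428$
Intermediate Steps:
$n = 144$ ($n = - 3 \left(\left(-8\right) 6\right) = \left(-3\right) \left(-48\right) = 144$)
$F = 7250$ ($F = \left(-5\right) \left(-1450\right) = 7250$)
$X = 242$ ($X = 2 \left(11 - 22\right)^{2} = 2 \left(-11\right)^{2} = 2 \cdot 121 = 242$)
$N = \frac{1483}{2600}$ ($N = - \frac{\left(\left(7250 - 242\right) - 4042\right) \frac{1}{1161 - 2461}}{4} = - \frac{\left(\left(7250 - 242\right) - 4042\right) \frac{1}{-1300}}{4} = - \frac{\left(7008 - 4042\right) \left(- \frac{1}{1300}\right)}{4} = - \frac{2966 \left(- \frac{1}{1300}\right)}{4} = \left(- \frac{1}{4}\right) \left(- \frac{1483}{650}\right) = \frac{1483}{2600} \approx 0.57038$)
$\frac{1}{N + d{\left(n \right)}} = \frac{1}{\frac{1483}{2600} + 11} = \frac{1}{\frac{30083}{2600}} = \frac{2600}{30083}$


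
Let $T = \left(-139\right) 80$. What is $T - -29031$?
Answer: $17911$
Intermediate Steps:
$T = -11120$
$T - -29031 = -11120 - -29031 = -11120 + 29031 = 17911$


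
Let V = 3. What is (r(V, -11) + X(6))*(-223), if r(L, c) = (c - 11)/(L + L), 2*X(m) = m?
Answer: 446/3 ≈ 148.67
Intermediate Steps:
X(m) = m/2
r(L, c) = (-11 + c)/(2*L) (r(L, c) = (-11 + c)/((2*L)) = (-11 + c)*(1/(2*L)) = (-11 + c)/(2*L))
(r(V, -11) + X(6))*(-223) = ((½)*(-11 - 11)/3 + (½)*6)*(-223) = ((½)*(⅓)*(-22) + 3)*(-223) = (-11/3 + 3)*(-223) = -⅔*(-223) = 446/3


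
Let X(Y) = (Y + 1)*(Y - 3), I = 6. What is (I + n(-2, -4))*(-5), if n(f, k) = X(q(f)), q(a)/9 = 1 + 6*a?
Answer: -50010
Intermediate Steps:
q(a) = 9 + 54*a (q(a) = 9*(1 + 6*a) = 9 + 54*a)
X(Y) = (1 + Y)*(-3 + Y)
n(f, k) = -21 + (9 + 54*f)² - 108*f (n(f, k) = -3 + (9 + 54*f)² - 2*(9 + 54*f) = -3 + (9 + 54*f)² + (-18 - 108*f) = -21 + (9 + 54*f)² - 108*f)
(I + n(-2, -4))*(-5) = (6 + (60 + 864*(-2) + 2916*(-2)²))*(-5) = (6 + (60 - 1728 + 2916*4))*(-5) = (6 + (60 - 1728 + 11664))*(-5) = (6 + 9996)*(-5) = 10002*(-5) = -50010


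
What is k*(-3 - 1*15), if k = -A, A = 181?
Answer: 3258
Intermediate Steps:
k = -181 (k = -1*181 = -181)
k*(-3 - 1*15) = -181*(-3 - 1*15) = -181*(-3 - 15) = -181*(-18) = 3258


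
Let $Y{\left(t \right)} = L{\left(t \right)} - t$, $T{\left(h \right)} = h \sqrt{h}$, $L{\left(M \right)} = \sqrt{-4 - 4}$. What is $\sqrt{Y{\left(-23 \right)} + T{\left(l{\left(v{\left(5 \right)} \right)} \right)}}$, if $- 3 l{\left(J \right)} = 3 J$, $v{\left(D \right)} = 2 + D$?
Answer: $\sqrt{23 - 7 i \sqrt{7} + 2 i \sqrt{2}} \approx 5.042 - 1.5561 i$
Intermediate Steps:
$L{\left(M \right)} = 2 i \sqrt{2}$ ($L{\left(M \right)} = \sqrt{-8} = 2 i \sqrt{2}$)
$l{\left(J \right)} = - J$ ($l{\left(J \right)} = - \frac{3 J}{3} = - J$)
$T{\left(h \right)} = h^{\frac{3}{2}}$
$Y{\left(t \right)} = - t + 2 i \sqrt{2}$ ($Y{\left(t \right)} = 2 i \sqrt{2} - t = - t + 2 i \sqrt{2}$)
$\sqrt{Y{\left(-23 \right)} + T{\left(l{\left(v{\left(5 \right)} \right)} \right)}} = \sqrt{\left(\left(-1\right) \left(-23\right) + 2 i \sqrt{2}\right) + \left(- (2 + 5)\right)^{\frac{3}{2}}} = \sqrt{\left(23 + 2 i \sqrt{2}\right) + \left(\left(-1\right) 7\right)^{\frac{3}{2}}} = \sqrt{\left(23 + 2 i \sqrt{2}\right) + \left(-7\right)^{\frac{3}{2}}} = \sqrt{\left(23 + 2 i \sqrt{2}\right) - 7 i \sqrt{7}} = \sqrt{23 - 7 i \sqrt{7} + 2 i \sqrt{2}}$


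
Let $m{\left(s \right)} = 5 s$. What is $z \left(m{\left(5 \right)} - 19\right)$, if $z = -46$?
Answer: $-276$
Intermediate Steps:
$z \left(m{\left(5 \right)} - 19\right) = - 46 \left(5 \cdot 5 - 19\right) = - 46 \left(25 - 19\right) = \left(-46\right) 6 = -276$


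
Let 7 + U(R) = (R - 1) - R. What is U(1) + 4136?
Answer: 4128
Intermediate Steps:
U(R) = -8 (U(R) = -7 + ((R - 1) - R) = -7 + ((-1 + R) - R) = -7 - 1 = -8)
U(1) + 4136 = -8 + 4136 = 4128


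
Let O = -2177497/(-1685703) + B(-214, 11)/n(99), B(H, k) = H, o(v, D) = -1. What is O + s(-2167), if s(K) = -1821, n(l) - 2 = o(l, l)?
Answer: -3428228108/1685703 ≈ -2033.7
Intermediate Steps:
n(l) = 1 (n(l) = 2 - 1 = 1)
O = -358562945/1685703 (O = -2177497/(-1685703) - 214/1 = -2177497*(-1/1685703) - 214*1 = 2177497/1685703 - 214 = -358562945/1685703 ≈ -212.71)
O + s(-2167) = -358562945/1685703 - 1821 = -3428228108/1685703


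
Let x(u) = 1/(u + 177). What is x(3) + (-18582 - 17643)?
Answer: -6520499/180 ≈ -36225.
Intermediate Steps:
x(u) = 1/(177 + u)
x(3) + (-18582 - 17643) = 1/(177 + 3) + (-18582 - 17643) = 1/180 - 36225 = -6520499/180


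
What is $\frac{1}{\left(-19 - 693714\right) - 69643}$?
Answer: $- \frac{1}{763376} \approx -1.31 \cdot 10^{-6}$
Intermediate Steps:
$\frac{1}{\left(-19 - 693714\right) - 69643} = \frac{1}{\left(-19 - 693714\right) + \left(-714215 + 644572\right)} = \frac{1}{-693733 - 69643} = \frac{1}{-763376} = - \frac{1}{763376}$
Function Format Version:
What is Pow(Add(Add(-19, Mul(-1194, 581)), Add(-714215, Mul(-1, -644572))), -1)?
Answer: Rational(-1, 763376) ≈ -1.3100e-6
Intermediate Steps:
Pow(Add(Add(-19, Mul(-1194, 581)), Add(-714215, Mul(-1, -644572))), -1) = Pow(Add(Add(-19, -693714), Add(-714215, 644572)), -1) = Pow(Add(-693733, -69643), -1) = Pow(-763376, -1) = Rational(-1, 763376)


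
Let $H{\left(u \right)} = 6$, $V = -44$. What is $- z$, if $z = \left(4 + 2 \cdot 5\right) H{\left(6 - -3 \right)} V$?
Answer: $3696$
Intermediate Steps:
$z = -3696$ ($z = \left(4 + 2 \cdot 5\right) 6 \left(-44\right) = \left(4 + 10\right) 6 \left(-44\right) = 14 \cdot 6 \left(-44\right) = 84 \left(-44\right) = -3696$)
$- z = \left(-1\right) \left(-3696\right) = 3696$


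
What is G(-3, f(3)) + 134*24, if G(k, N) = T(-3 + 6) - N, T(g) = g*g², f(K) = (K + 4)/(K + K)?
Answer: 19451/6 ≈ 3241.8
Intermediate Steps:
f(K) = (4 + K)/(2*K) (f(K) = (4 + K)/((2*K)) = (4 + K)*(1/(2*K)) = (4 + K)/(2*K))
T(g) = g³
G(k, N) = 27 - N (G(k, N) = (-3 + 6)³ - N = 3³ - N = 27 - N)
G(-3, f(3)) + 134*24 = (27 - (4 + 3)/(2*3)) + 134*24 = (27 - 7/(2*3)) + 3216 = (27 - 1*7/6) + 3216 = (27 - 7/6) + 3216 = 155/6 + 3216 = 19451/6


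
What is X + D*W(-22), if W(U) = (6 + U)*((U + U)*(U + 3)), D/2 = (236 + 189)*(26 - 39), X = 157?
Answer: 147804957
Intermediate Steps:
D = -11050 (D = 2*((236 + 189)*(26 - 39)) = 2*(425*(-13)) = 2*(-5525) = -11050)
W(U) = 2*U*(3 + U)*(6 + U) (W(U) = (6 + U)*((2*U)*(3 + U)) = (6 + U)*(2*U*(3 + U)) = 2*U*(3 + U)*(6 + U))
X + D*W(-22) = 157 - 22100*(-22)*(18 + (-22)**2 + 9*(-22)) = 157 - 22100*(-22)*(18 + 484 - 198) = 157 - 22100*(-22)*304 = 157 - 11050*(-13376) = 157 + 147804800 = 147804957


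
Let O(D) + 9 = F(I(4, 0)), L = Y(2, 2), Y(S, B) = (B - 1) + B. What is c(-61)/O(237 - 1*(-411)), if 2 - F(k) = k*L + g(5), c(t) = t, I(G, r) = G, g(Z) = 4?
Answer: 61/23 ≈ 2.6522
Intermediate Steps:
Y(S, B) = -1 + 2*B (Y(S, B) = (-1 + B) + B = -1 + 2*B)
L = 3 (L = -1 + 2*2 = -1 + 4 = 3)
F(k) = -2 - 3*k (F(k) = 2 - (k*3 + 4) = 2 - (3*k + 4) = 2 - (4 + 3*k) = 2 + (-4 - 3*k) = -2 - 3*k)
O(D) = -23 (O(D) = -9 + (-2 - 3*4) = -9 + (-2 - 12) = -9 - 14 = -23)
c(-61)/O(237 - 1*(-411)) = -61/(-23) = -61*(-1/23) = 61/23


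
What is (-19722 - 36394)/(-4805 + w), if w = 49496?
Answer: -56116/44691 ≈ -1.2556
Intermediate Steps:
(-19722 - 36394)/(-4805 + w) = (-19722 - 36394)/(-4805 + 49496) = -56116/44691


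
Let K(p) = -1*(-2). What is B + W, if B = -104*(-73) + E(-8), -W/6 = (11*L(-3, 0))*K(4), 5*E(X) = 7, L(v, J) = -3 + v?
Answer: 41927/5 ≈ 8385.4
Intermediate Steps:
E(X) = 7/5 (E(X) = (⅕)*7 = 7/5)
K(p) = 2
W = 792 (W = -6*11*(-3 - 3)*2 = -6*11*(-6)*2 = -(-396)*2 = -6*(-132) = 792)
B = 37967/5 (B = -104*(-73) + 7/5 = 7592 + 7/5 = 37967/5 ≈ 7593.4)
B + W = 37967/5 + 792 = 41927/5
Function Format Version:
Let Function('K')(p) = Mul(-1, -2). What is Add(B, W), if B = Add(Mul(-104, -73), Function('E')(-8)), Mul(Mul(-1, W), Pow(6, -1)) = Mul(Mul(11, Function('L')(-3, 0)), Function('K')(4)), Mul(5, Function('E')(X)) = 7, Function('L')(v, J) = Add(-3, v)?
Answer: Rational(41927, 5) ≈ 8385.4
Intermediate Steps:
Function('E')(X) = Rational(7, 5) (Function('E')(X) = Mul(Rational(1, 5), 7) = Rational(7, 5))
Function('K')(p) = 2
W = 792 (W = Mul(-6, Mul(Mul(11, Add(-3, -3)), 2)) = Mul(-6, Mul(Mul(11, -6), 2)) = Mul(-6, Mul(-66, 2)) = Mul(-6, -132) = 792)
B = Rational(37967, 5) (B = Add(Mul(-104, -73), Rational(7, 5)) = Add(7592, Rational(7, 5)) = Rational(37967, 5) ≈ 7593.4)
Add(B, W) = Add(Rational(37967, 5), 792) = Rational(41927, 5)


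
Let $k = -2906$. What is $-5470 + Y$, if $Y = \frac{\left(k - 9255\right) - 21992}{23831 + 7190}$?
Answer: $- \frac{169719023}{31021} \approx -5471.1$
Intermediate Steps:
$Y = - \frac{34153}{31021}$ ($Y = \frac{\left(-2906 - 9255\right) - 21992}{23831 + 7190} = \frac{\left(-2906 - 9255\right) - 21992}{31021} = \left(-12161 - 21992\right) \frac{1}{31021} = \left(-34153\right) \frac{1}{31021} = - \frac{34153}{31021} \approx -1.101$)
$-5470 + Y = -5470 - \frac{34153}{31021} = - \frac{169719023}{31021}$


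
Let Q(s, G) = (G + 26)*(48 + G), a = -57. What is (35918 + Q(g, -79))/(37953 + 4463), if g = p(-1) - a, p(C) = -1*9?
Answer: 37561/42416 ≈ 0.88554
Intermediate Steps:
p(C) = -9
g = 48 (g = -9 - 1*(-57) = -9 + 57 = 48)
Q(s, G) = (26 + G)*(48 + G)
(35918 + Q(g, -79))/(37953 + 4463) = (35918 + (1248 + (-79)**2 + 74*(-79)))/(37953 + 4463) = (35918 + (1248 + 6241 - 5846))/42416 = (35918 + 1643)*(1/42416) = 37561*(1/42416) = 37561/42416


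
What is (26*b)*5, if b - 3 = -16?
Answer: -1690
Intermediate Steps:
b = -13 (b = 3 - 16 = -13)
(26*b)*5 = (26*(-13))*5 = -338*5 = -1690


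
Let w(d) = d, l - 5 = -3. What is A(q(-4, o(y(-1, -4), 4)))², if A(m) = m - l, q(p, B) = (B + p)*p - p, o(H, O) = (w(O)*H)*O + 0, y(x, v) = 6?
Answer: 133956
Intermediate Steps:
l = 2 (l = 5 - 3 = 2)
o(H, O) = H*O² (o(H, O) = (O*H)*O + 0 = (H*O)*O + 0 = H*O² + 0 = H*O²)
q(p, B) = -p + p*(B + p) (q(p, B) = p*(B + p) - p = -p + p*(B + p))
A(m) = -2 + m (A(m) = m - 1*2 = m - 2 = -2 + m)
A(q(-4, o(y(-1, -4), 4)))² = (-2 - 4*(-1 + 6*4² - 4))² = (-2 - 4*(-1 + 6*16 - 4))² = (-2 - 4*(-1 + 96 - 4))² = (-2 - 4*91)² = (-2 - 364)² = (-366)² = 133956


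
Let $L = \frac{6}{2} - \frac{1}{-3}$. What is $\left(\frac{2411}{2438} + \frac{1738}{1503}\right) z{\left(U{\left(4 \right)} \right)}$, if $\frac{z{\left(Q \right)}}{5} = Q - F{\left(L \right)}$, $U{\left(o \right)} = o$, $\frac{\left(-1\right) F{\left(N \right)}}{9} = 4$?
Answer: $\frac{786097700}{1832157} \approx 429.06$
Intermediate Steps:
$L = \frac{10}{3}$ ($L = 6 \cdot \frac{1}{2} - - \frac{1}{3} = 3 + \frac{1}{3} = \frac{10}{3} \approx 3.3333$)
$F{\left(N \right)} = -36$ ($F{\left(N \right)} = \left(-9\right) 4 = -36$)
$z{\left(Q \right)} = 180 + 5 Q$ ($z{\left(Q \right)} = 5 \left(Q - -36\right) = 5 \left(Q + 36\right) = 5 \left(36 + Q\right) = 180 + 5 Q$)
$\left(\frac{2411}{2438} + \frac{1738}{1503}\right) z{\left(U{\left(4 \right)} \right)} = \left(\frac{2411}{2438} + \frac{1738}{1503}\right) \left(180 + 5 \cdot 4\right) = \left(2411 \cdot \frac{1}{2438} + 1738 \cdot \frac{1}{1503}\right) \left(180 + 20\right) = \left(\frac{2411}{2438} + \frac{1738}{1503}\right) 200 = \frac{7860977}{3664314} \cdot 200 = \frac{786097700}{1832157}$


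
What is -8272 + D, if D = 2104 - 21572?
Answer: -27740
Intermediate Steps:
D = -19468
-8272 + D = -8272 - 19468 = -27740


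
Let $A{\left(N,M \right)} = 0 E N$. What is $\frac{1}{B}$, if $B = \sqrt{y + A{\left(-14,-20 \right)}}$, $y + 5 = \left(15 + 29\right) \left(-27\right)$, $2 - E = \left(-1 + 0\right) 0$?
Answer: $- \frac{i \sqrt{1193}}{1193} \approx - 0.028952 i$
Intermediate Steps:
$E = 2$ ($E = 2 - \left(-1 + 0\right) 0 = 2 - \left(-1\right) 0 = 2 - 0 = 2 + 0 = 2$)
$A{\left(N,M \right)} = 0$ ($A{\left(N,M \right)} = 0 \cdot 2 N = 0 N = 0$)
$y = -1193$ ($y = -5 + \left(15 + 29\right) \left(-27\right) = -5 + 44 \left(-27\right) = -5 - 1188 = -1193$)
$B = i \sqrt{1193}$ ($B = \sqrt{-1193 + 0} = \sqrt{-1193} = i \sqrt{1193} \approx 34.54 i$)
$\frac{1}{B} = \frac{1}{i \sqrt{1193}} = - \frac{i \sqrt{1193}}{1193}$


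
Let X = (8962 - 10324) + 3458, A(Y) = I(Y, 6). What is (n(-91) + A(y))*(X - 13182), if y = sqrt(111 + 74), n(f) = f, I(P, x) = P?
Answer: 1008826 - 11086*sqrt(185) ≈ 8.5804e+5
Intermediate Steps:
y = sqrt(185) ≈ 13.601
A(Y) = Y
X = 2096 (X = -1362 + 3458 = 2096)
(n(-91) + A(y))*(X - 13182) = (-91 + sqrt(185))*(2096 - 13182) = (-91 + sqrt(185))*(-11086) = 1008826 - 11086*sqrt(185)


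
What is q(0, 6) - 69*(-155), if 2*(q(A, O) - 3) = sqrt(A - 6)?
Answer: 10698 + I*sqrt(6)/2 ≈ 10698.0 + 1.2247*I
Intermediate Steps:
q(A, O) = 3 + sqrt(-6 + A)/2 (q(A, O) = 3 + sqrt(A - 6)/2 = 3 + sqrt(-6 + A)/2)
q(0, 6) - 69*(-155) = (3 + sqrt(-6 + 0)/2) - 69*(-155) = (3 + sqrt(-6)/2) + 10695 = (3 + (I*sqrt(6))/2) + 10695 = (3 + I*sqrt(6)/2) + 10695 = 10698 + I*sqrt(6)/2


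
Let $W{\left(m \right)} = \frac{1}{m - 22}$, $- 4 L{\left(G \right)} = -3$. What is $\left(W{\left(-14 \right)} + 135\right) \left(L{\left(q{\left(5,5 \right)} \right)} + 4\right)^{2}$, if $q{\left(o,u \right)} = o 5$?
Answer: $\frac{1754099}{576} \approx 3045.3$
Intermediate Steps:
$q{\left(o,u \right)} = 5 o$
$L{\left(G \right)} = \frac{3}{4}$ ($L{\left(G \right)} = \left(- \frac{1}{4}\right) \left(-3\right) = \frac{3}{4}$)
$W{\left(m \right)} = \frac{1}{-22 + m}$
$\left(W{\left(-14 \right)} + 135\right) \left(L{\left(q{\left(5,5 \right)} \right)} + 4\right)^{2} = \left(\frac{1}{-22 - 14} + 135\right) \left(\frac{3}{4} + 4\right)^{2} = \left(\frac{1}{-36} + 135\right) \left(\frac{19}{4}\right)^{2} = \left(- \frac{1}{36} + 135\right) \frac{361}{16} = \frac{4859}{36} \cdot \frac{361}{16} = \frac{1754099}{576}$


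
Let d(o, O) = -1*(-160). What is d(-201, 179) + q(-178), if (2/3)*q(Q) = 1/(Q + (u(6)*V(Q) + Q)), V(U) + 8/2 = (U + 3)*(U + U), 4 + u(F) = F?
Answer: 13251841/82824 ≈ 160.00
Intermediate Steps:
u(F) = -4 + F
V(U) = -4 + 2*U*(3 + U) (V(U) = -4 + (U + 3)*(U + U) = -4 + (3 + U)*(2*U) = -4 + 2*U*(3 + U))
q(Q) = 3/(2*(-8 + 4*Q² + 14*Q)) (q(Q) = 3/(2*(Q + ((-4 + 6)*(-4 + 2*Q² + 6*Q) + Q))) = 3/(2*(Q + (2*(-4 + 2*Q² + 6*Q) + Q))) = 3/(2*(Q + ((-8 + 4*Q² + 12*Q) + Q))) = 3/(2*(Q + (-8 + 4*Q² + 13*Q))) = 3/(2*(-8 + 4*Q² + 14*Q)))
d(o, O) = 160
d(-201, 179) + q(-178) = 160 + 3/(4*(-4 + 2*(-178)² + 7*(-178))) = 160 + 3/(4*(-4 + 2*31684 - 1246)) = 160 + 3/(4*(-4 + 63368 - 1246)) = 160 + (¾)/62118 = 160 + (¾)*(1/62118) = 160 + 1/82824 = 13251841/82824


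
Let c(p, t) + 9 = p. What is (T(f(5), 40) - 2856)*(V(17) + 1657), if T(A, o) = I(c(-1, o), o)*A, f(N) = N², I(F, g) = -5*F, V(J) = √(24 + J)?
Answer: -2661142 - 1606*√41 ≈ -2.6714e+6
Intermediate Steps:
c(p, t) = -9 + p
T(A, o) = 50*A (T(A, o) = (-5*(-9 - 1))*A = (-5*(-10))*A = 50*A)
(T(f(5), 40) - 2856)*(V(17) + 1657) = (50*5² - 2856)*(√(24 + 17) + 1657) = (50*25 - 2856)*(√41 + 1657) = (1250 - 2856)*(1657 + √41) = -1606*(1657 + √41) = -2661142 - 1606*√41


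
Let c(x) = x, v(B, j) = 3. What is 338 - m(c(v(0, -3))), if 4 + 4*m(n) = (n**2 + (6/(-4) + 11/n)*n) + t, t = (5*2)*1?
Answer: 2661/8 ≈ 332.63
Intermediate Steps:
t = 10 (t = 10*1 = 10)
m(n) = 3/2 + n**2/4 + n*(-3/2 + 11/n)/4 (m(n) = -1 + ((n**2 + (6/(-4) + 11/n)*n) + 10)/4 = -1 + ((n**2 + (6*(-1/4) + 11/n)*n) + 10)/4 = -1 + ((n**2 + (-3/2 + 11/n)*n) + 10)/4 = -1 + ((n**2 + n*(-3/2 + 11/n)) + 10)/4 = -1 + (10 + n**2 + n*(-3/2 + 11/n))/4 = -1 + (5/2 + n**2/4 + n*(-3/2 + 11/n)/4) = 3/2 + n**2/4 + n*(-3/2 + 11/n)/4)
338 - m(c(v(0, -3))) = 338 - (17/4 - 3/8*3 + (1/4)*3**2) = 338 - (17/4 - 9/8 + (1/4)*9) = 338 - (17/4 - 9/8 + 9/4) = 338 - 1*43/8 = 338 - 43/8 = 2661/8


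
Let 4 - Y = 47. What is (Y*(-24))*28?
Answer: 28896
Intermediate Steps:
Y = -43 (Y = 4 - 1*47 = 4 - 47 = -43)
(Y*(-24))*28 = -43*(-24)*28 = 1032*28 = 28896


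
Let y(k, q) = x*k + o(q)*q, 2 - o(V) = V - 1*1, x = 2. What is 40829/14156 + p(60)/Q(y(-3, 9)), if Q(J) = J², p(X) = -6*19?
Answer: 6057109/2123400 ≈ 2.8526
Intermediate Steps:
o(V) = 3 - V (o(V) = 2 - (V - 1*1) = 2 - (V - 1) = 2 - (-1 + V) = 2 + (1 - V) = 3 - V)
p(X) = -114
y(k, q) = 2*k + q*(3 - q) (y(k, q) = 2*k + (3 - q)*q = 2*k + q*(3 - q))
40829/14156 + p(60)/Q(y(-3, 9)) = 40829/14156 - 114/(2*(-3) - 1*9*(-3 + 9))² = 40829*(1/14156) - 114/(-6 - 1*9*6)² = 40829/14156 - 114/(-6 - 54)² = 40829/14156 - 114/((-60)²) = 40829/14156 - 114/3600 = 40829/14156 - 114*1/3600 = 40829/14156 - 19/600 = 6057109/2123400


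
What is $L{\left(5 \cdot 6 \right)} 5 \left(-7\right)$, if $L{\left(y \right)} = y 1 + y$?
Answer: $-2100$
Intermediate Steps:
$L{\left(y \right)} = 2 y$ ($L{\left(y \right)} = y + y = 2 y$)
$L{\left(5 \cdot 6 \right)} 5 \left(-7\right) = 2 \cdot 5 \cdot 6 \cdot 5 \left(-7\right) = 2 \cdot 30 \cdot 5 \left(-7\right) = 60 \cdot 5 \left(-7\right) = 300 \left(-7\right) = -2100$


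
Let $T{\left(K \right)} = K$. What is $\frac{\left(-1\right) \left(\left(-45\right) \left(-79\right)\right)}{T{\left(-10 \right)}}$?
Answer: $\frac{711}{2} \approx 355.5$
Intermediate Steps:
$\frac{\left(-1\right) \left(\left(-45\right) \left(-79\right)\right)}{T{\left(-10 \right)}} = \frac{\left(-1\right) \left(\left(-45\right) \left(-79\right)\right)}{-10} = \left(-1\right) 3555 \left(- \frac{1}{10}\right) = \left(-3555\right) \left(- \frac{1}{10}\right) = \frac{711}{2}$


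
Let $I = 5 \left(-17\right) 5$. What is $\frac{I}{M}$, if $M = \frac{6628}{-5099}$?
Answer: $\frac{2167075}{6628} \approx 326.96$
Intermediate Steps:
$M = - \frac{6628}{5099}$ ($M = 6628 \left(- \frac{1}{5099}\right) = - \frac{6628}{5099} \approx -1.2999$)
$I = -425$ ($I = \left(-85\right) 5 = -425$)
$\frac{I}{M} = - \frac{425}{- \frac{6628}{5099}} = \left(-425\right) \left(- \frac{5099}{6628}\right) = \frac{2167075}{6628}$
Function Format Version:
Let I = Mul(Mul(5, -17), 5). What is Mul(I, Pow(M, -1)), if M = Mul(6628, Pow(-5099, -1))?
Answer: Rational(2167075, 6628) ≈ 326.96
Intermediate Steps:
M = Rational(-6628, 5099) (M = Mul(6628, Rational(-1, 5099)) = Rational(-6628, 5099) ≈ -1.2999)
I = -425 (I = Mul(-85, 5) = -425)
Mul(I, Pow(M, -1)) = Mul(-425, Pow(Rational(-6628, 5099), -1)) = Mul(-425, Rational(-5099, 6628)) = Rational(2167075, 6628)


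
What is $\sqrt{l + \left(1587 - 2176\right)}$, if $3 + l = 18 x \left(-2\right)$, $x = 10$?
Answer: $2 i \sqrt{238} \approx 30.854 i$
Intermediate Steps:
$l = -363$ ($l = -3 + 18 \cdot 10 \left(-2\right) = -3 + 180 \left(-2\right) = -3 - 360 = -363$)
$\sqrt{l + \left(1587 - 2176\right)} = \sqrt{-363 + \left(1587 - 2176\right)} = \sqrt{-363 - 589} = \sqrt{-952} = 2 i \sqrt{238}$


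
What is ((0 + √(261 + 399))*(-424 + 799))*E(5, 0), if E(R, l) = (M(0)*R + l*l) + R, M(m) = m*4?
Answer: 3750*√165 ≈ 48170.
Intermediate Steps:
M(m) = 4*m
E(R, l) = R + l² (E(R, l) = ((4*0)*R + l*l) + R = (0*R + l²) + R = (0 + l²) + R = l² + R = R + l²)
((0 + √(261 + 399))*(-424 + 799))*E(5, 0) = ((0 + √(261 + 399))*(-424 + 799))*(5 + 0²) = ((0 + √660)*375)*(5 + 0) = ((0 + 2*√165)*375)*5 = ((2*√165)*375)*5 = (750*√165)*5 = 3750*√165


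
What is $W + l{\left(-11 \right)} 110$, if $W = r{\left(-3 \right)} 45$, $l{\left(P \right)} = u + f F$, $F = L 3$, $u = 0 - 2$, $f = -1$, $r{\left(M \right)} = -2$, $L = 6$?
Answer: $-2290$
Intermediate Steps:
$u = -2$ ($u = 0 - 2 = -2$)
$F = 18$ ($F = 6 \cdot 3 = 18$)
$l{\left(P \right)} = -20$ ($l{\left(P \right)} = -2 - 18 = -20$)
$W = -90$ ($W = \left(-2\right) 45 = -90$)
$W + l{\left(-11 \right)} 110 = -90 - 2200 = -2290$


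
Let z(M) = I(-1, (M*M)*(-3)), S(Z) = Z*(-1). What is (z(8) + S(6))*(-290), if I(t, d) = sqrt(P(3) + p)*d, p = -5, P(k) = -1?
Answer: 1740 + 55680*I*sqrt(6) ≈ 1740.0 + 1.3639e+5*I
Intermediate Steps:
S(Z) = -Z
I(t, d) = I*d*sqrt(6) (I(t, d) = sqrt(-1 - 5)*d = sqrt(-6)*d = (I*sqrt(6))*d = I*d*sqrt(6))
z(M) = -3*I*sqrt(6)*M**2 (z(M) = I*((M*M)*(-3))*sqrt(6) = I*(M**2*(-3))*sqrt(6) = I*(-3*M**2)*sqrt(6) = -3*I*sqrt(6)*M**2)
(z(8) + S(6))*(-290) = (-3*I*sqrt(6)*8**2 - 1*6)*(-290) = (-3*I*sqrt(6)*64 - 6)*(-290) = (-192*I*sqrt(6) - 6)*(-290) = (-6 - 192*I*sqrt(6))*(-290) = 1740 + 55680*I*sqrt(6)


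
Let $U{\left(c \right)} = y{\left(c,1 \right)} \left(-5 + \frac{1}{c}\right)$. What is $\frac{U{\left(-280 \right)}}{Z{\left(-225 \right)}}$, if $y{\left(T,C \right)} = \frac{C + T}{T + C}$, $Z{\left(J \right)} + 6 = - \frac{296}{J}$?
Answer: $\frac{63045}{59024} \approx 1.0681$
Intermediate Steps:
$Z{\left(J \right)} = -6 - \frac{296}{J}$
$y{\left(T,C \right)} = 1$ ($y{\left(T,C \right)} = \frac{C + T}{C + T} = 1$)
$U{\left(c \right)} = -5 + \frac{1}{c}$ ($U{\left(c \right)} = 1 \left(-5 + \frac{1}{c}\right) = -5 + \frac{1}{c}$)
$\frac{U{\left(-280 \right)}}{Z{\left(-225 \right)}} = \frac{-5 + \frac{1}{-280}}{-6 - \frac{296}{-225}} = \frac{-5 - \frac{1}{280}}{-6 - - \frac{296}{225}} = - \frac{1401}{280 \left(-6 + \frac{296}{225}\right)} = - \frac{1401}{280 \left(- \frac{1054}{225}\right)} = \left(- \frac{1401}{280}\right) \left(- \frac{225}{1054}\right) = \frac{63045}{59024}$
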